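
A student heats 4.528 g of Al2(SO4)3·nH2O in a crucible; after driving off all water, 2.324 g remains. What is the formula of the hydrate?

Mass of water lost = 4.528 − 2.324 = 2.204 g → 2.204 / 18.02 = 0.1223 mol H2O
Molar mass of Al2(SO4)3 = 342.17 g/mol → mol Al2(SO4)3 = 2.324 / 342.17 = 0.006792
n = 0.1223 / 0.006792 = 18.01 ≈ 18 → Al2(SO4)3·18H2O

Al2(SO4)3·18H2O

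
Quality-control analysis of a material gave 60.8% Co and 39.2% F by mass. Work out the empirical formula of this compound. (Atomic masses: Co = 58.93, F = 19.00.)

Assume 100 g: 60.8 g Co, 39.2 g F.
Moles — Co: 60.8 / 58.93 = 1.032 mol; F: 39.2 / 19.00 = 2.063 mol
Smallest is Co at 1.032 mol; normalising gives Co 1.000, F 2.000
→ CoF2

CoF2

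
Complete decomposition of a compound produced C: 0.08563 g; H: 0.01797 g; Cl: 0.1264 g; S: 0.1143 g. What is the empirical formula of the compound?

n(C) = 0.08563/12.01 = 0.00713, n(H) = 0.01797/1.008 = 0.01783, n(Cl) = 0.1264/35.45 = 0.003566, n(S) = 0.1143/32.07 = 0.003564
Ratios (÷ 0.003564): C 2.000, H 5.002, Cl 1.000, S 1.000
Ratio ≈ 2:5:1:1, so the empirical formula is C2H5ClS

C2H5ClS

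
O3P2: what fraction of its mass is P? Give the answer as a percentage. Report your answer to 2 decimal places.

Molar mass = 3(16.00) + 2(30.97) = 109.940 g/mol
Mass of P per mole = 2 × 30.97 = 61.940 g
% P = 61.940 / 109.940 × 100 = 56.34%

56.34%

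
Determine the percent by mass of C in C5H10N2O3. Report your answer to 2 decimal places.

Molar mass = 5(12.01) + 10(1.008) + 2(14.01) + 3(16.00) = 146.150 g/mol
Mass of C per mole = 5 × 12.01 = 60.050 g
% C = 60.050 / 146.150 × 100 = 41.09%

41.09%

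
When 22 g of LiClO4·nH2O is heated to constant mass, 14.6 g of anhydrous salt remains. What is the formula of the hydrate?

Mass of water lost = 22 − 14.6 = 7.4 g → 7.4 / 18.02 = 0.4107 mol H2O
Molar mass of LiClO4 = 106.39 g/mol → mol LiClO4 = 14.6 / 106.39 = 0.1372
n = 0.4107 / 0.1372 = 2.99 ≈ 3 → LiClO4·3H2O

LiClO4·3H2O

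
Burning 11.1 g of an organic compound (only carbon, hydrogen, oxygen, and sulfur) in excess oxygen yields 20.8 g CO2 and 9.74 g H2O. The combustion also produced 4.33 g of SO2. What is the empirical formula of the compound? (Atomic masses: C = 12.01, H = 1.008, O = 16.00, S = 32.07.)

C7H16O2S

mol C = 20.8 / 44.01 = 0.4726; mass C = 0.4726 × 12.01 = 5.676 g
mol H = 2 × (9.74 / 18.02) = 1.081; mass H = 1.081 × 1.008 = 1.090 g
mol S = 4.33 / 64.07 = 0.06758; mass S = 2.167 g
mass O = 11.1 − (8.933) = 2.167 g → mol O = 0.1354
Ratios (÷ 0.06758): C 6.993, H 15.996, O 2.004, S 1.000
→ C7H16O2S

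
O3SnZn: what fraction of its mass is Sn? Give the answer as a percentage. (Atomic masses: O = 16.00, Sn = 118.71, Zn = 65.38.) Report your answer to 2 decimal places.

Molar mass = 3(16.00) + 1(118.71) + 1(65.38) = 232.090 g/mol
Mass of Sn per mole = 1 × 118.71 = 118.710 g
% Sn = 118.710 / 232.090 × 100 = 51.15%

51.15%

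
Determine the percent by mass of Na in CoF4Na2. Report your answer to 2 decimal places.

25.42%

Molar mass = 1(58.93) + 4(19.00) + 2(22.99) = 180.910 g/mol
Mass of Na per mole = 2 × 22.99 = 45.980 g
% Na = 45.980 / 180.910 × 100 = 25.42%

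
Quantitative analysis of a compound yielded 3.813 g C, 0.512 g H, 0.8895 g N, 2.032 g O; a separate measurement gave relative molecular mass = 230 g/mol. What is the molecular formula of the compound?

n(C) = 3.813/12.01 = 0.3175, n(H) = 0.512/1.008 = 0.5079, n(N) = 0.8895/14.01 = 0.06349, n(O) = 2.032/16.00 = 0.127
Ratios (÷ 0.06349): C 5.001, H 8.000, N 1.000, O 2.000
→ C5H8NO2
Empirical-formula mass = 114.12 g/mol
n = 230 / 114.12 = 2.02 ≈ 2
Molecular formula = (C5H8NO2)×2 = C10H16N2O4

C10H16N2O4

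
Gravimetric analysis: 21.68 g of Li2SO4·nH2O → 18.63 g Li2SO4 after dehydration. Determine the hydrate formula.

Mass of water lost = 21.68 − 18.63 = 3.05 g → 3.05 / 18.02 = 0.1693 mol H2O
Molar mass of Li2SO4 = 109.95 g/mol → mol Li2SO4 = 18.63 / 109.95 = 0.1694
n = 0.1693 / 0.1694 = 1.00 ≈ 1 → Li2SO4·H2O

Li2SO4·H2O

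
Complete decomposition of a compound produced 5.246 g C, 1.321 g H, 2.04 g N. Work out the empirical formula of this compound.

C: 5.246 g ÷ 12.01 g/mol = 0.4368 mol
H: 1.321 g ÷ 1.008 g/mol = 1.311 mol
N: 2.04 g ÷ 14.01 g/mol = 0.1456 mol
Smallest is N at 0.1456 mol; normalising gives C 3.000, H 9.000, N 1.000
Ratio ≈ 3:9:1, so the empirical formula is C3H9N

C3H9N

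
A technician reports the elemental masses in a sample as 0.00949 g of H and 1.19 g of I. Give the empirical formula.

n(H) = 0.00949/1.008 = 0.009415, n(I) = 1.19/126.90 = 0.009377
Divide by the smallest (0.009377 mol I): H 1.004, I 1.000
≈ 1:1 → HI

HI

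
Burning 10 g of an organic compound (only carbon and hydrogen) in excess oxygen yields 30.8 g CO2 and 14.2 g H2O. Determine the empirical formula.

mol C = 30.8 / 44.01 = 0.6998; mass C = 0.6998 × 12.01 = 8.405 g
mol H = 2 × (14.2 / 18.02) = 1.576; mass H = 1.576 × 1.008 = 1.589 g
Ratios (÷ 0.6998): C 1.000, H 2.252
Multiply by 4: C 4.00, H 9.01 → C4H9

C4H9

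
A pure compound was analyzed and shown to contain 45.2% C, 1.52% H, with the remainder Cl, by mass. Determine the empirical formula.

Assume 100 g: 45.2 g C, 1.52 g H, 53.28 g Cl.
Moles — C: 45.2 / 12.01 = 3.764 mol; H: 1.52 / 1.008 = 1.508 mol; Cl: 53.28 / 35.45 = 1.503 mol
Divide by the smallest (1.503 mol Cl): C 2.504, H 1.003, Cl 1.000
Multiply by 2: C 5.01, H 2.01, Cl 2.00 → C5H2Cl2

C5H2Cl2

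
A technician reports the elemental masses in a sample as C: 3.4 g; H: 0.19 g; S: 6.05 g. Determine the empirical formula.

Moles — C: 3.4 / 12.01 = 0.2831 mol; H: 0.19 / 1.008 = 0.1885 mol; S: 6.05 / 32.07 = 0.1886 mol
Divide by the smallest (0.1885 mol H): C 1.502, H 1.000, S 1.001
Scaling by 2: C 3.00, H 2.00, S 2.00 → C3H2S2

C3H2S2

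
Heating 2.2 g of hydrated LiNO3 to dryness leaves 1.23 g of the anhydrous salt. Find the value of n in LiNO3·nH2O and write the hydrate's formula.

LiNO3·3H2O

Mass of water lost = 2.2 − 1.23 = 0.97 g → 0.97 / 18.02 = 0.05383 mol H2O
Molar mass of LiNO3 = 68.95 g/mol → mol LiNO3 = 1.23 / 68.95 = 0.01784
n = 0.05383 / 0.01784 = 3.02 ≈ 3 → LiNO3·3H2O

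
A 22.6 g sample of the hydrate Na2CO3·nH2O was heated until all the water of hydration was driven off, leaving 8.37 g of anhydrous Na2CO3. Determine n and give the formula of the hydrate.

Mass of water lost = 22.6 − 8.37 = 14.23 g → 14.23 / 18.02 = 0.7897 mol H2O
Molar mass of Na2CO3 = 105.99 g/mol → mol Na2CO3 = 8.37 / 105.99 = 0.07897
n = 0.7897 / 0.07897 = 10.00 ≈ 10 → Na2CO3·10H2O

Na2CO3·10H2O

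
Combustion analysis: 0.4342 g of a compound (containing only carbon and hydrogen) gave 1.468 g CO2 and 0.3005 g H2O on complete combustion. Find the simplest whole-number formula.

mol C = 1.468 / 44.01 = 0.03336; mass C = 0.03336 × 12.01 = 0.4006 g
mol H = 2 × (0.3005 / 18.02) = 0.03335; mass H = 0.03335 × 1.008 = 0.03362 g
Smallest is H at 0.03335 mol; normalising gives C 1.000, H 1.000
≈ 1:1 → CH

CH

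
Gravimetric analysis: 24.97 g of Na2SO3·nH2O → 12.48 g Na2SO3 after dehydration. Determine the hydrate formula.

Mass of water lost = 24.97 − 12.48 = 12.49 g → 12.49 / 18.02 = 0.6931 mol H2O
Molar mass of Na2SO3 = 126.05 g/mol → mol Na2SO3 = 12.48 / 126.05 = 0.09901
n = 0.6931 / 0.09901 = 7.00 ≈ 7 → Na2SO3·7H2O

Na2SO3·7H2O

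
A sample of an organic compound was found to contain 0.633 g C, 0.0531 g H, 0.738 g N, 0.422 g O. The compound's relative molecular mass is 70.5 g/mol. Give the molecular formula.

Moles — C: 0.633 / 12.01 = 0.05271 mol; H: 0.0531 / 1.008 = 0.05268 mol; N: 0.738 / 14.01 = 0.05268 mol; O: 0.422 / 16.00 = 0.02637 mol
Smallest is O at 0.02637 mol; normalising gives C 1.998, H 1.997, N 1.997, O 1.000
Ratio ≈ 2:2:2:1, so the empirical formula is C2H2N2O
Empirical-formula mass = 70.06 g/mol
n = 70.5 / 70.06 = 1.01 ≈ 1
Molecular formula = empirical formula = C2H2N2O

C2H2N2O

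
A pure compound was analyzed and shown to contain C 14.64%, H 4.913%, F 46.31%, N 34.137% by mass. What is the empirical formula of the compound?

CH4F2N2

Assume 100 g: 14.64 g C, 4.913 g H, 46.31 g F, 34.137 g N.
n(C) = 14.64/12.01 = 1.219, n(H) = 4.913/1.008 = 4.874, n(F) = 46.31/19.00 = 2.437, n(N) = 34.137/14.01 = 2.437
Ratios (÷ 1.219): C 1.000, H 3.998, F 2.000, N 1.999
→ CH4F2N2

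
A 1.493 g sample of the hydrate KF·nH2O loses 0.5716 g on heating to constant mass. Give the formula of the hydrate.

KF·2H2O

Mass of anhydrous KF = 1.493 − 0.5716 = 0.9214 g
mol H2O = 0.5716 / 18.02 = 0.03172
Molar mass of KF = 58.10 g/mol → mol KF = 0.9214 / 58.10 = 0.01586
n = 0.03172 / 0.01586 = 2.00 ≈ 2 → KF·2H2O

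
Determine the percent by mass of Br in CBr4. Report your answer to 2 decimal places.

Molar mass = 1(12.01) + 4(79.90) = 331.610 g/mol
Mass of Br per mole = 4 × 79.90 = 319.600 g
% Br = 319.600 / 331.610 × 100 = 96.38%

96.38%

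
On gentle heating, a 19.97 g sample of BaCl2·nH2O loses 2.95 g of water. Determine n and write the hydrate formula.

Mass of anhydrous BaCl2 = 19.97 − 2.95 = 17.02 g
mol H2O = 2.95 / 18.02 = 0.1637
Molar mass of BaCl2 = 208.23 g/mol → mol BaCl2 = 17.02 / 208.23 = 0.08174
n = 0.1637 / 0.08174 = 2.00 ≈ 2 → BaCl2·2H2O

BaCl2·2H2O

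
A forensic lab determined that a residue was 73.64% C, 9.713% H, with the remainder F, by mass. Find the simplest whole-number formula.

Assume 100 g: 73.64 g C, 9.713 g H, 16.647 g F.
Moles — C: 73.64 / 12.01 = 6.132 mol; H: 9.713 / 1.008 = 9.636 mol; F: 16.647 / 19.00 = 0.8762 mol
Ratios (÷ 0.8762): C 6.998, H 10.998, F 1.000
Ratio ≈ 7:11:1, so the empirical formula is C7H11F

C7H11F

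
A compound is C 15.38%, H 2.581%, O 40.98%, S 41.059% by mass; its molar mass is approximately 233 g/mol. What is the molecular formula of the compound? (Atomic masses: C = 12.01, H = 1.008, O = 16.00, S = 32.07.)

C3H6O6S3

Assume 100 g: 15.38 g C, 2.581 g H, 40.98 g O, 41.059 g S.
n(C) = 15.38/12.01 = 1.281, n(H) = 2.581/1.008 = 2.561, n(O) = 40.98/16.00 = 2.561, n(S) = 41.059/32.07 = 1.28
Ratios (÷ 1.28): C 1.000, H 2.000, O 2.001, S 1.000
→ CH2O2S
Empirical-formula mass = 78.10 g/mol
n = 233 / 78.10 = 2.98 ≈ 3
Molecular formula = (CH2O2S)×3 = C3H6O6S3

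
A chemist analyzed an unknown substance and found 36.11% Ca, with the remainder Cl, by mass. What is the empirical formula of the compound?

CaCl2

Assume 100 g: 36.11 g Ca, 63.89 g Cl.
n(Ca) = 36.11/40.08 = 0.9009, n(Cl) = 63.89/35.45 = 1.802
Ratios (÷ 0.9009): Ca 1.000, Cl 2.000
≈ 1:2 → CaCl2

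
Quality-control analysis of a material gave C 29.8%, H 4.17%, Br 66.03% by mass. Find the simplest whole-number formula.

Assume 100 g: 29.8 g C, 4.17 g H, 66.03 g Br.
C: 29.8 g ÷ 12.01 g/mol = 2.481 mol
H: 4.17 g ÷ 1.008 g/mol = 4.137 mol
Br: 66.03 g ÷ 79.90 g/mol = 0.8264 mol
Smallest is Br at 0.8264 mol; normalising gives C 3.002, H 5.006, Br 1.000
≈ 3:5:1 → C3H5Br

C3H5Br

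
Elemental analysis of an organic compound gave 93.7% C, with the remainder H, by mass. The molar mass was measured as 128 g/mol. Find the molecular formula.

Assume 100 g: 93.7 g C, 6.3 g H.
C: 93.7 g ÷ 12.01 g/mol = 7.802 mol
H: 6.3 g ÷ 1.008 g/mol = 6.25 mol
Divide by the smallest (6.25 mol H): C 1.248, H 1.000
Scaling by 4: C 4.99, H 4.00 → C5H4
Empirical-formula mass = 64.08 g/mol
n = 128 / 64.08 = 2.00 ≈ 2
Molecular formula = (C5H4)×2 = C10H8

C10H8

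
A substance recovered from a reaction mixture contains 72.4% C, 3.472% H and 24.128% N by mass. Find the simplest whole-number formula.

Assume 100 g: 72.4 g C, 3.472 g H, 24.128 g N.
C: 72.4 g ÷ 12.01 g/mol = 6.028 mol
H: 3.472 g ÷ 1.008 g/mol = 3.444 mol
N: 24.128 g ÷ 14.01 g/mol = 1.722 mol
Ratios (÷ 1.722): C 3.500, H 2.000, N 1.000
×2: C 7.00, H 4.00, N 2.00 → C7H4N2

C7H4N2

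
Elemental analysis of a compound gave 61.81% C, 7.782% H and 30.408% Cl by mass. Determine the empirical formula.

Assume 100 g: 61.81 g C, 7.782 g H, 30.408 g Cl.
C: 61.81 g ÷ 12.01 g/mol = 5.147 mol
H: 7.782 g ÷ 1.008 g/mol = 7.72 mol
Cl: 30.408 g ÷ 35.45 g/mol = 0.8578 mol
Smallest is Cl at 0.8578 mol; normalising gives C 6.000, H 9.000, Cl 1.000
≈ 6:9:1 → C6H9Cl

C6H9Cl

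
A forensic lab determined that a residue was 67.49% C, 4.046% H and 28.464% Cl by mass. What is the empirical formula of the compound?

C7H5Cl

Assume 100 g: 67.49 g C, 4.046 g H, 28.464 g Cl.
C: 67.49 g ÷ 12.01 g/mol = 5.619 mol
H: 4.046 g ÷ 1.008 g/mol = 4.014 mol
Cl: 28.464 g ÷ 35.45 g/mol = 0.8029 mol
Smallest is Cl at 0.8029 mol; normalising gives C 6.999, H 4.999, Cl 1.000
≈ 7:5:1 → C7H5Cl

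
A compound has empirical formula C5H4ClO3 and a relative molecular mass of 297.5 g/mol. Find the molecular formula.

C10H8Cl2O6

Empirical-formula mass = 147.53 g/mol
n = 297.5 / 147.53 = 2.02 ≈ 2
Molecular formula = (C5H4ClO3)2 = C10H8Cl2O6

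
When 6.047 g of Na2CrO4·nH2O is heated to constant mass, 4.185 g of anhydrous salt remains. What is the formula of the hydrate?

Na2CrO4·4H2O

Mass of water lost = 6.047 − 4.185 = 1.862 g → 1.862 / 18.02 = 0.1033 mol H2O
Molar mass of Na2CrO4 = 161.98 g/mol → mol Na2CrO4 = 4.185 / 161.98 = 0.02584
n = 0.1033 / 0.02584 = 4.00 ≈ 4 → Na2CrO4·4H2O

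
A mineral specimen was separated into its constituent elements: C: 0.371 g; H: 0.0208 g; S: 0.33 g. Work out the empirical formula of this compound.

C3H2S

C: 0.371 g ÷ 12.01 g/mol = 0.03089 mol
H: 0.0208 g ÷ 1.008 g/mol = 0.02063 mol
S: 0.33 g ÷ 32.07 g/mol = 0.01029 mol
Smallest is S at 0.01029 mol; normalising gives C 3.002, H 2.005, S 1.000
≈ 3:2:1 → C3H2S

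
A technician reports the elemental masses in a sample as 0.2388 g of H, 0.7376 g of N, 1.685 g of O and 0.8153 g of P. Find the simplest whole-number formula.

H9N2O4P

H: 0.2388 g ÷ 1.008 g/mol = 0.2369 mol
N: 0.7376 g ÷ 14.01 g/mol = 0.05265 mol
O: 1.685 g ÷ 16.00 g/mol = 0.1053 mol
P: 0.8153 g ÷ 30.97 g/mol = 0.02633 mol
Divide by the smallest (0.02633 mol P): H 8.999, N 2.000, O 4.000, P 1.000
→ H9N2O4P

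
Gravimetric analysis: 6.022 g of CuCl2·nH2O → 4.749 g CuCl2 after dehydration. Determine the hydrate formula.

Mass of water lost = 6.022 − 4.749 = 1.273 g → 1.273 / 18.02 = 0.07064 mol H2O
Molar mass of CuCl2 = 134.45 g/mol → mol CuCl2 = 4.749 / 134.45 = 0.03532
n = 0.07064 / 0.03532 = 2.00 ≈ 2 → CuCl2·2H2O

CuCl2·2H2O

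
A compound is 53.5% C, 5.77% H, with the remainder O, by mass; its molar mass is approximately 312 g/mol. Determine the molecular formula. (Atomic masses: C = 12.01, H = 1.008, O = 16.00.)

Assume 100 g: 53.5 g C, 5.77 g H, 40.73 g O.
Moles — C: 53.5 / 12.01 = 4.455 mol; H: 5.77 / 1.008 = 5.724 mol; O: 40.73 / 16.00 = 2.546 mol
Smallest is O at 2.546 mol; normalising gives C 1.750, H 2.249, O 1.000
Scaling by 4: C 7.00, H 8.99, O 4.00 → C7H9O4
Empirical-formula mass = 157.14 g/mol
n = 312 / 157.14 = 1.99 ≈ 2
Molecular formula = (C7H9O4)×2 = C14H18O8

C14H18O8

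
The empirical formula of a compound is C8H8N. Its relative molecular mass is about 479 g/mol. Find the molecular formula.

C32H32N4

Empirical-formula mass = 118.15 g/mol
n = 479 / 118.15 = 4.05 ≈ 4
Molecular formula = (C8H8N)4 = C32H32N4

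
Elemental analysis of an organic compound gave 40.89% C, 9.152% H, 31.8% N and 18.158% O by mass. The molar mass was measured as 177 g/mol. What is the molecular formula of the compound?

C6H16N4O2

Assume 100 g: 40.89 g C, 9.152 g H, 31.8 g N, 18.158 g O.
Moles — C: 40.89 / 12.01 = 3.405 mol; H: 9.152 / 1.008 = 9.079 mol; N: 31.8 / 14.01 = 2.27 mol; O: 18.158 / 16.00 = 1.135 mol
Smallest is O at 1.135 mol; normalising gives C 3.000, H 8.000, N 2.000, O 1.000
Ratio ≈ 3:8:2:1, so the empirical formula is C3H8N2O
Empirical-formula mass = 88.11 g/mol
n = 177 / 88.11 = 2.01 ≈ 2
Molecular formula = (C3H8N2O)×2 = C6H16N4O2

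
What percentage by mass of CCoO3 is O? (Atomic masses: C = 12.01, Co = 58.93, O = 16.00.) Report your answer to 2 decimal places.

40.36%

Molar mass = 1(12.01) + 1(58.93) + 3(16.00) = 118.940 g/mol
Mass of O per mole = 3 × 16.00 = 48.000 g
% O = 48.000 / 118.940 × 100 = 40.36%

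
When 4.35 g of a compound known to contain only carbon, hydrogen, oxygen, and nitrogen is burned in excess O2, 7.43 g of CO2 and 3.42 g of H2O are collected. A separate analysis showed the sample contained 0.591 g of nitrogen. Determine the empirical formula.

mol C = 7.43 / 44.01 = 0.1688; mass C = 0.1688 × 12.01 = 2.028 g
mol H = 2 × (3.42 / 18.02) = 0.3796; mass H = 0.3796 × 1.008 = 0.3826 g
mol N = 0.591 / 14.01 = 0.04218
mass O = 4.35 − (3.001) = 1.349 g → mol O = 0.08430
Divide by the smallest (0.04218 mol N): C 4.002, H 8.998, N 1.000, O 1.998
→ C4H9NO2

C4H9NO2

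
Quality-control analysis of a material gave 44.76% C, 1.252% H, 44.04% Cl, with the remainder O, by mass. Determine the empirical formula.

C6H2Cl2O

Assume 100 g: 44.76 g C, 1.252 g H, 44.04 g Cl, 9.948 g O.
Moles — C: 44.76 / 12.01 = 3.727 mol; H: 1.252 / 1.008 = 1.242 mol; Cl: 44.04 / 35.45 = 1.242 mol; O: 9.948 / 16.00 = 0.6218 mol
Divide by the smallest (0.6218 mol O): C 5.994, H 1.998, Cl 1.998, O 1.000
≈ 6:2:2:1 → C6H2Cl2O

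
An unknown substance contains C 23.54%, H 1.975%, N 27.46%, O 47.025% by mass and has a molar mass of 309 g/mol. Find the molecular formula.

Assume 100 g: 23.54 g C, 1.975 g H, 27.46 g N, 47.025 g O.
n(C) = 23.54/12.01 = 1.96, n(H) = 1.975/1.008 = 1.959, n(N) = 27.46/14.01 = 1.96, n(O) = 47.025/16.00 = 2.939
Divide by the smallest (1.959 mol H): C 1.000, H 1.000, N 1.000, O 1.500
×2: C 2.00, H 2.00, N 2.00, O 3.00 → C2H2N2O3
Empirical-formula mass = 102.06 g/mol
n = 309 / 102.06 = 3.03 ≈ 3
Molecular formula = (C2H2N2O3)×3 = C6H6N6O9

C6H6N6O9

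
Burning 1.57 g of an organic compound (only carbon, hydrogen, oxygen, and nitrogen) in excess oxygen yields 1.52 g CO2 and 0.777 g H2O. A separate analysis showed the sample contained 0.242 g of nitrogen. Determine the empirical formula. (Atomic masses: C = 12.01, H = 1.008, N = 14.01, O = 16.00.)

mol C = 1.52 / 44.01 = 0.03454; mass C = 0.03454 × 12.01 = 0.4148 g
mol H = 2 × (0.777 / 18.02) = 0.08624; mass H = 0.08624 × 1.008 = 0.08693 g
mol N = 0.242 / 14.01 = 0.01727
mass O = 1.57 − (0.7437) = 0.8263 g → mol O = 0.05164
Smallest is N at 0.01727 mol; normalising gives C 1.999, H 4.993, N 1.000, O 2.990
Ratio ≈ 2:5:1:3, so the empirical formula is C2H5NO3

C2H5NO3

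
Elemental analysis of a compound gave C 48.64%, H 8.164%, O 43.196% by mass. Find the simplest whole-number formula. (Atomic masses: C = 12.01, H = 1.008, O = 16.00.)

C3H6O2

Assume 100 g: 48.64 g C, 8.164 g H, 43.196 g O.
Moles — C: 48.64 / 12.01 = 4.05 mol; H: 8.164 / 1.008 = 8.099 mol; O: 43.196 / 16.00 = 2.7 mol
Ratios (÷ 2.7): C 1.500, H 3.000, O 1.000
×2: C 3.00, H 6.00, O 2.00 → C3H6O2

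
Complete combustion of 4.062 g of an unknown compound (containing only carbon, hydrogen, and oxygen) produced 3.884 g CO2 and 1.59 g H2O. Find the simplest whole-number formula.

mol C = 3.884 / 44.01 = 0.08825; mass C = 0.08825 × 12.01 = 1.060 g
mol H = 2 × (1.59 / 18.02) = 0.1765; mass H = 0.1765 × 1.008 = 0.1779 g
mass O = 4.062 − (1.238) = 2.824 g → mol O = 0.1765
Ratios (÷ 0.08825): C 1.000, H 2.000, O 2.000
≈ 1:2:2 → CH2O2

CH2O2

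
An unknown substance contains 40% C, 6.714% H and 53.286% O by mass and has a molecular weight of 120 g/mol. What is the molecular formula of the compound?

Assume 100 g: 40 g C, 6.714 g H, 53.286 g O.
C: 40 g ÷ 12.01 g/mol = 3.331 mol
H: 6.714 g ÷ 1.008 g/mol = 6.661 mol
O: 53.286 g ÷ 16.00 g/mol = 3.33 mol
Smallest is O at 3.33 mol; normalising gives C 1.000, H 2.000, O 1.000
≈ 1:2:1 → CH2O
Empirical-formula mass = 30.03 g/mol
n = 120 / 30.03 = 4.00 ≈ 4
Molecular formula = (CH2O)×4 = C4H8O4

C4H8O4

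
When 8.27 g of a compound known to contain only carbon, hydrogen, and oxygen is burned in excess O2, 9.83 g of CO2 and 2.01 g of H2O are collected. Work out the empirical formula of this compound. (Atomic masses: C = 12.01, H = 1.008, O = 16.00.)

mol C = 9.83 / 44.01 = 0.2234; mass C = 0.2234 × 12.01 = 2.683 g
mol H = 2 × (2.01 / 18.02) = 0.2231; mass H = 0.2231 × 1.008 = 0.2249 g
mass O = 8.27 − (2.907) = 5.363 g → mol O = 0.3352
Divide by the smallest (0.2231 mol H): C 1.001, H 1.000, O 1.502
Multiply by 2: C 2.00, H 2.00, O 3.00 → C2H2O3

C2H2O3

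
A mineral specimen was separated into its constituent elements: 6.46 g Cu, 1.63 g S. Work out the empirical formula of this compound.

Cu2S

n(Cu) = 6.46/63.55 = 0.1017, n(S) = 1.63/32.07 = 0.05083
Ratios (÷ 0.05083): Cu 2.000, S 1.000
≈ 2:1 → Cu2S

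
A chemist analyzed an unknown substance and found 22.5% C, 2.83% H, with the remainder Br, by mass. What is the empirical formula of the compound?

Assume 100 g: 22.5 g C, 2.83 g H, 74.67 g Br.
n(C) = 22.5/12.01 = 1.873, n(H) = 2.83/1.008 = 2.808, n(Br) = 74.67/79.90 = 0.9345
Smallest is Br at 0.9345 mol; normalising gives C 2.005, H 3.004, Br 1.000
≈ 2:3:1 → C2H3Br

C2H3Br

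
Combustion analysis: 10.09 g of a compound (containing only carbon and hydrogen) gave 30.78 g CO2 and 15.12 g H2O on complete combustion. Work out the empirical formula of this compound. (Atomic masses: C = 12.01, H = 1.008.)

mol C = 30.78 / 44.01 = 0.6994; mass C = 0.6994 × 12.01 = 8.400 g
mol H = 2 × (15.12 / 18.02) = 1.678; mass H = 1.678 × 1.008 = 1.692 g
Ratios (÷ 0.6994): C 1.000, H 2.399
×5: C 5.00, H 12.00 → C5H12

C5H12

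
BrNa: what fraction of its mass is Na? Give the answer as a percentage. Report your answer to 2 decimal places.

22.34%

Molar mass = 1(79.90) + 1(22.99) = 102.890 g/mol
Mass of Na per mole = 1 × 22.99 = 22.990 g
% Na = 22.990 / 102.890 × 100 = 22.34%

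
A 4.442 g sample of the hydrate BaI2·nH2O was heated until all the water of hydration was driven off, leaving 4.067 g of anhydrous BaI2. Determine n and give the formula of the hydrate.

Mass of water lost = 4.442 − 4.067 = 0.375 g → 0.375 / 18.02 = 0.02081 mol H2O
Molar mass of BaI2 = 391.13 g/mol → mol BaI2 = 4.067 / 391.13 = 0.0104
n = 0.02081 / 0.0104 = 2.00 ≈ 2 → BaI2·2H2O

BaI2·2H2O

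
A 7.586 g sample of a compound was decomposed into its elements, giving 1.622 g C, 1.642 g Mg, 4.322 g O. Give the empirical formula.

C: 1.622 g ÷ 12.01 g/mol = 0.1351 mol
Mg: 1.642 g ÷ 24.31 g/mol = 0.06754 mol
O: 4.322 g ÷ 16.00 g/mol = 0.2701 mol
Ratios (÷ 0.06754): C 1.999, Mg 1.000, O 3.999
→ C2MgO4

C2MgO4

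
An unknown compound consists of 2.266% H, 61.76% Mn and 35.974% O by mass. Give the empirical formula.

Assume 100 g: 2.266 g H, 61.76 g Mn, 35.974 g O.
Moles — H: 2.266 / 1.008 = 2.248 mol; Mn: 61.76 / 54.94 = 1.124 mol; O: 35.974 / 16.00 = 2.248 mol
Smallest is Mn at 1.124 mol; normalising gives H 2.000, Mn 1.000, O 2.000
Ratio ≈ 2:1:2, so the empirical formula is H2MnO2

H2MnO2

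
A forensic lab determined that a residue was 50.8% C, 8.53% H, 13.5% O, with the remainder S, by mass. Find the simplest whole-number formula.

C5H10OS

Assume 100 g: 50.8 g C, 8.53 g H, 13.5 g O, 27.17 g S.
Moles — C: 50.8 / 12.01 = 4.23 mol; H: 8.53 / 1.008 = 8.462 mol; O: 13.5 / 16.00 = 0.8438 mol; S: 27.17 / 32.07 = 0.8472 mol
Ratios (÷ 0.8438): C 5.013, H 10.029, O 1.000, S 1.004
Ratio ≈ 5:10:1:1, so the empirical formula is C5H10OS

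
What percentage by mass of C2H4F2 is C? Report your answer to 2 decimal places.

36.37%

Molar mass = 2(12.01) + 4(1.008) + 2(19.00) = 66.052 g/mol
Mass of C per mole = 2 × 12.01 = 24.020 g
% C = 24.020 / 66.052 × 100 = 36.37%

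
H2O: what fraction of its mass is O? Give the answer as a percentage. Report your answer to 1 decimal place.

88.8%

Molar mass = 2(1.008) + 1(16.00) = 18.016 g/mol
Mass of O per mole = 1 × 16.00 = 16.000 g
% O = 16.000 / 18.016 × 100 = 88.8%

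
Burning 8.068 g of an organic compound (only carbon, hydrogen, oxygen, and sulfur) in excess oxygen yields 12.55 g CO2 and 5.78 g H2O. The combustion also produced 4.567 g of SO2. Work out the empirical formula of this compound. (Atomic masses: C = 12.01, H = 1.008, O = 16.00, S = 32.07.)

C8H18O3S2

mol C = 12.55 / 44.01 = 0.2852; mass C = 0.2852 × 12.01 = 3.425 g
mol H = 2 × (5.78 / 18.02) = 0.6415; mass H = 0.6415 × 1.008 = 0.6466 g
mol S = 4.567 / 64.07 = 0.07128; mass S = 2.286 g
mass O = 8.068 − (6.357) = 1.711 g → mol O = 0.1069
Smallest is S at 0.07128 mol; normalising gives C 4.001, H 9.000, O 1.500, S 1.000
Multiply by 2: C 8.00, H 18.00, O 3.00, S 2.00 → C8H18O3S2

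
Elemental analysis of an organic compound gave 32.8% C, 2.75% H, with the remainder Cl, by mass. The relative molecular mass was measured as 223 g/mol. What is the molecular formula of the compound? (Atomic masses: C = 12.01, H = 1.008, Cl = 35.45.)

C6H6Cl4

Assume 100 g: 32.8 g C, 2.75 g H, 64.45 g Cl.
C: 32.8 g ÷ 12.01 g/mol = 2.731 mol
H: 2.75 g ÷ 1.008 g/mol = 2.728 mol
Cl: 64.45 g ÷ 35.45 g/mol = 1.818 mol
Ratios (÷ 1.818): C 1.502, H 1.501, Cl 1.000
×2: C 3.00, H 3.00, Cl 2.00 → C3H3Cl2
Empirical-formula mass = 109.95 g/mol
n = 223 / 109.95 = 2.03 ≈ 2
Molecular formula = (C3H3Cl2)×2 = C6H6Cl4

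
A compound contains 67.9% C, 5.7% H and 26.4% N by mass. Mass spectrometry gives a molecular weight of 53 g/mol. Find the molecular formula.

Assume 100 g: 67.9 g C, 5.7 g H, 26.4 g N.
Moles — C: 67.9 / 12.01 = 5.654 mol; H: 5.7 / 1.008 = 5.655 mol; N: 26.4 / 14.01 = 1.884 mol
Ratios (÷ 1.884): C 3.000, H 3.001, N 1.000
Ratio ≈ 3:3:1, so the empirical formula is C3H3N
Empirical-formula mass = 53.06 g/mol
n = 53 / 53.06 = 1.00 ≈ 1
Molecular formula = empirical formula = C3H3N

C3H3N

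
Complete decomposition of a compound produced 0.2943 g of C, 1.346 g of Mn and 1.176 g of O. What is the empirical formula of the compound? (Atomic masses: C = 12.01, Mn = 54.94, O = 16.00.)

CMnO3

Moles — C: 0.2943 / 12.01 = 0.0245 mol; Mn: 1.346 / 54.94 = 0.0245 mol; O: 1.176 / 16.00 = 0.0735 mol
Divide by the smallest (0.0245 mol Mn): C 1.000, Mn 1.000, O 3.000
≈ 1:1:3 → CMnO3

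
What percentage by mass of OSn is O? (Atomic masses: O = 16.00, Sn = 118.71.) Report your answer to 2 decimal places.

Molar mass = 1(16.00) + 1(118.71) = 134.710 g/mol
Mass of O per mole = 1 × 16.00 = 16.000 g
% O = 16.000 / 134.710 × 100 = 11.88%

11.88%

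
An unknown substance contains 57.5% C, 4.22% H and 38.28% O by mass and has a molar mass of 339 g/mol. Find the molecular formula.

C16H14O8

Assume 100 g: 57.5 g C, 4.22 g H, 38.28 g O.
Moles — C: 57.5 / 12.01 = 4.788 mol; H: 4.22 / 1.008 = 4.187 mol; O: 38.28 / 16.00 = 2.393 mol
Divide by the smallest (2.393 mol O): C 2.001, H 1.750, O 1.000
Multiply by 4: C 8.00, H 7.00, O 4.00 → C8H7O4
Empirical-formula mass = 167.14 g/mol
n = 339 / 167.14 = 2.03 ≈ 2
Molecular formula = (C8H7O4)×2 = C16H14O8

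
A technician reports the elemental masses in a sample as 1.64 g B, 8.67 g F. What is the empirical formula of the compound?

Moles — B: 1.64 / 10.81 = 0.1517 mol; F: 8.67 / 19.00 = 0.4563 mol
Ratios (÷ 0.1517): B 1.000, F 3.008
Ratio ≈ 1:3, so the empirical formula is BF3

BF3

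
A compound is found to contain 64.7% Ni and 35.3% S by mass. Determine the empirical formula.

NiS

Assume 100 g: 64.7 g Ni, 35.3 g S.
Ni: 64.7 g ÷ 58.69 g/mol = 1.102 mol
S: 35.3 g ÷ 32.07 g/mol = 1.101 mol
Ratios (÷ 1.101): Ni 1.002, S 1.000
≈ 1:1 → NiS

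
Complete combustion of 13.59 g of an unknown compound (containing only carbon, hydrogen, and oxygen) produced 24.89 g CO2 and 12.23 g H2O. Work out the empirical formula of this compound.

C5H12O3

mol C = 24.89 / 44.01 = 0.5656; mass C = 0.5656 × 12.01 = 6.792 g
mol H = 2 × (12.23 / 18.02) = 1.357; mass H = 1.357 × 1.008 = 1.368 g
mass O = 13.59 − (8.161) = 5.429 g → mol O = 0.3393
Ratios (÷ 0.3393): C 1.667, H 4.000, O 1.000
Multiply by 3: C 5.00, H 12.00, O 3.00 → C5H12O3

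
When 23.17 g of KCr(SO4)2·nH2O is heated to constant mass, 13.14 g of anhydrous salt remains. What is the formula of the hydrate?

Mass of water lost = 23.17 − 13.14 = 10.03 g → 10.03 / 18.02 = 0.5566 mol H2O
Molar mass of KCr(SO4)2 = 283.24 g/mol → mol KCr(SO4)2 = 13.14 / 283.24 = 0.04639
n = 0.5566 / 0.04639 = 12.00 ≈ 12 → KCr(SO4)2·12H2O

KCr(SO4)2·12H2O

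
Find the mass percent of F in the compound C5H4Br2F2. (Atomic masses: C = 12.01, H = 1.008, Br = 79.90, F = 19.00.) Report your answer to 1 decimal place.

Molar mass = 5(12.01) + 4(1.008) + 2(79.90) + 2(19.00) = 261.882 g/mol
Mass of F per mole = 2 × 19.00 = 38.000 g
% F = 38.000 / 261.882 × 100 = 14.5%

14.5%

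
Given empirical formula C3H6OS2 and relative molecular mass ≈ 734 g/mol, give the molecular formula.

C18H36O6S12

Empirical-formula mass = 122.22 g/mol
n = 734 / 122.22 = 6.01 ≈ 6
Molecular formula = (C3H6OS2)6 = C18H36O6S12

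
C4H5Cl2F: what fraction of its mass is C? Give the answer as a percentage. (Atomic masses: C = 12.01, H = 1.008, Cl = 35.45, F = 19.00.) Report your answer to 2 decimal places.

33.60%

Molar mass = 4(12.01) + 5(1.008) + 2(35.45) + 1(19.00) = 142.980 g/mol
Mass of C per mole = 4 × 12.01 = 48.040 g
% C = 48.040 / 142.980 × 100 = 33.60%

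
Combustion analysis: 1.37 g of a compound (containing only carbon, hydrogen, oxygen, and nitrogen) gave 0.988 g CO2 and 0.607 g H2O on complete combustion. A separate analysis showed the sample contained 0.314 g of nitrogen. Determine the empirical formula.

CH3NO2

mol C = 0.988 / 44.01 = 0.02245; mass C = 0.02245 × 12.01 = 0.2696 g
mol H = 2 × (0.607 / 18.02) = 0.06737; mass H = 0.06737 × 1.008 = 0.06791 g
mol N = 0.314 / 14.01 = 0.02241
mass O = 1.37 − (0.6515) = 0.7185 g → mol O = 0.04490
Smallest is N at 0.02241 mol; normalising gives C 1.002, H 3.006, N 1.000, O 2.004
≈ 1:3:1:2 → CH3NO2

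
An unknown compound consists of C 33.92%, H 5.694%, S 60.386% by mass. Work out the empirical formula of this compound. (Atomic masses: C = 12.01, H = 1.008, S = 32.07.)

C3H6S2

Assume 100 g: 33.92 g C, 5.694 g H, 60.386 g S.
C: 33.92 g ÷ 12.01 g/mol = 2.824 mol
H: 5.694 g ÷ 1.008 g/mol = 5.649 mol
S: 60.386 g ÷ 32.07 g/mol = 1.883 mol
Divide by the smallest (1.883 mol S): C 1.500, H 3.000, S 1.000
×2: C 3.00, H 6.00, S 2.00 → C3H6S2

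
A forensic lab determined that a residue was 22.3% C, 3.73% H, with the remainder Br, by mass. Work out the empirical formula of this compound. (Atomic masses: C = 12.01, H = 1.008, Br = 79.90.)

Assume 100 g: 22.3 g C, 3.73 g H, 73.97 g Br.
C: 22.3 g ÷ 12.01 g/mol = 1.857 mol
H: 3.73 g ÷ 1.008 g/mol = 3.7 mol
Br: 73.97 g ÷ 79.90 g/mol = 0.9258 mol
Ratios (÷ 0.9258): C 2.006, H 3.997, Br 1.000
→ C2H4Br

C2H4Br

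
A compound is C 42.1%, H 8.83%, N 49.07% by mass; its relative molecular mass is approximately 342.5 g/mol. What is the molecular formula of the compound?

Assume 100 g: 42.1 g C, 8.83 g H, 49.07 g N.
C: 42.1 g ÷ 12.01 g/mol = 3.505 mol
H: 8.83 g ÷ 1.008 g/mol = 8.76 mol
N: 49.07 g ÷ 14.01 g/mol = 3.502 mol
Divide by the smallest (3.502 mol N): C 1.001, H 2.501, N 1.000
Multiply by 2: C 2.00, H 5.00, N 2.00 → C2H5N2
Empirical-formula mass = 57.08 g/mol
n = 342.5 / 57.08 = 6.00 ≈ 6
Molecular formula = (C2H5N2)×6 = C12H30N12

C12H30N12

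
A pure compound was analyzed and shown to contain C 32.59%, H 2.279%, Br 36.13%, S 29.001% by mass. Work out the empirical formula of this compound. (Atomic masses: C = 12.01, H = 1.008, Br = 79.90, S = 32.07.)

Assume 100 g: 32.59 g C, 2.279 g H, 36.13 g Br, 29.001 g S.
n(C) = 32.59/12.01 = 2.714, n(H) = 2.279/1.008 = 2.261, n(Br) = 36.13/79.90 = 0.4522, n(S) = 29.001/32.07 = 0.9043
Ratios (÷ 0.4522): C 6.001, H 5.000, Br 1.000, S 2.000
≈ 6:5:1:2 → C6H5BrS2

C6H5BrS2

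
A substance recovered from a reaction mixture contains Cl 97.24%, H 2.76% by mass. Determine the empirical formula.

ClH

Assume 100 g: 97.24 g Cl, 2.76 g H.
n(Cl) = 97.24/35.45 = 2.743, n(H) = 2.76/1.008 = 2.738
Smallest is H at 2.738 mol; normalising gives Cl 1.002, H 1.000
≈ 1:1 → ClH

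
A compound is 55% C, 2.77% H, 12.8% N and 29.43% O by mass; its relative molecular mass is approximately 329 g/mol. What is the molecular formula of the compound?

C15H9N3O6

Assume 100 g: 55 g C, 2.77 g H, 12.8 g N, 29.43 g O.
n(C) = 55/12.01 = 4.58, n(H) = 2.77/1.008 = 2.748, n(N) = 12.8/14.01 = 0.9136, n(O) = 29.43/16.00 = 1.839
Divide by the smallest (0.9136 mol N): C 5.012, H 3.008, N 1.000, O 2.013
Ratio ≈ 5:3:1:2, so the empirical formula is C5H3NO2
Empirical-formula mass = 109.08 g/mol
n = 329 / 109.08 = 3.02 ≈ 3
Molecular formula = (C5H3NO2)×3 = C15H9N3O6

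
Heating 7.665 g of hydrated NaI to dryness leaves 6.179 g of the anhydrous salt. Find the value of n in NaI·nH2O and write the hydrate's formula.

Mass of water lost = 7.665 − 6.179 = 1.486 g → 1.486 / 18.02 = 0.08246 mol H2O
Molar mass of NaI = 149.89 g/mol → mol NaI = 6.179 / 149.89 = 0.04122
n = 0.08246 / 0.04122 = 2.00 ≈ 2 → NaI·2H2O

NaI·2H2O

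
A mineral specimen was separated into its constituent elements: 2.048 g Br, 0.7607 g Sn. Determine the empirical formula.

Br: 2.048 g ÷ 79.90 g/mol = 0.02563 mol
Sn: 0.7607 g ÷ 118.71 g/mol = 0.006408 mol
Ratios (÷ 0.006408): Br 4.000, Sn 1.000
→ Br4Sn

Br4Sn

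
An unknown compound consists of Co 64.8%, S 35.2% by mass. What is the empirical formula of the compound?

CoS

Assume 100 g: 64.8 g Co, 35.2 g S.
Co: 64.8 g ÷ 58.93 g/mol = 1.1 mol
S: 35.2 g ÷ 32.07 g/mol = 1.098 mol
Divide by the smallest (1.098 mol S): Co 1.002, S 1.000
→ CoS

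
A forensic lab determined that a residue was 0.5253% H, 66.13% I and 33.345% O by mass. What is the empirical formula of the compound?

HIO4

Assume 100 g: 0.5253 g H, 66.13 g I, 33.345 g O.
H: 0.5253 g ÷ 1.008 g/mol = 0.5211 mol
I: 66.13 g ÷ 126.90 g/mol = 0.5211 mol
O: 33.345 g ÷ 16.00 g/mol = 2.084 mol
Divide by the smallest (0.5211 mol I): H 1.000, I 1.000, O 3.999
≈ 1:1:4 → HIO4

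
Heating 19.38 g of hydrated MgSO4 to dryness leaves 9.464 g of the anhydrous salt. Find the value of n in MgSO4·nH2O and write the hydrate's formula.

MgSO4·7H2O

Mass of water lost = 19.38 − 9.464 = 9.916 g → 9.916 / 18.02 = 0.5503 mol H2O
Molar mass of MgSO4 = 120.38 g/mol → mol MgSO4 = 9.464 / 120.38 = 0.07862
n = 0.5503 / 0.07862 = 7.00 ≈ 7 → MgSO4·7H2O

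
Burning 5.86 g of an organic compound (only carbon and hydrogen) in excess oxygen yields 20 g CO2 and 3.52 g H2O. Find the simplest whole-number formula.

mol C = 20 / 44.01 = 0.4544; mass C = 0.4544 × 12.01 = 5.458 g
mol H = 2 × (3.52 / 18.02) = 0.3907; mass H = 0.3907 × 1.008 = 0.3938 g
Ratios (÷ 0.3907): C 1.163, H 1.000
×6: C 6.98, H 6.00 → C7H6

C7H6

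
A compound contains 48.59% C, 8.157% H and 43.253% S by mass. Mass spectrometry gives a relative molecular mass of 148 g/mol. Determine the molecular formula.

C6H12S2

Assume 100 g: 48.59 g C, 8.157 g H, 43.253 g S.
C: 48.59 g ÷ 12.01 g/mol = 4.046 mol
H: 8.157 g ÷ 1.008 g/mol = 8.092 mol
S: 43.253 g ÷ 32.07 g/mol = 1.349 mol
Ratios (÷ 1.349): C 3.000, H 6.000, S 1.000
Ratio ≈ 3:6:1, so the empirical formula is C3H6S
Empirical-formula mass = 74.15 g/mol
n = 148 / 74.15 = 2.00 ≈ 2
Molecular formula = (C3H6S)×2 = C6H12S2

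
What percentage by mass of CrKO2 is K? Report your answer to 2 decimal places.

31.76%

Molar mass = 1(52.00) + 1(39.10) + 2(16.00) = 123.100 g/mol
Mass of K per mole = 1 × 39.10 = 39.100 g
% K = 39.100 / 123.100 × 100 = 31.76%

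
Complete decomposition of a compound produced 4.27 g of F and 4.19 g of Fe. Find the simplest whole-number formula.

F: 4.27 g ÷ 19.00 g/mol = 0.2247 mol
Fe: 4.19 g ÷ 55.85 g/mol = 0.07502 mol
Ratios (÷ 0.07502): F 2.996, Fe 1.000
Ratio ≈ 3:1, so the empirical formula is F3Fe

F3Fe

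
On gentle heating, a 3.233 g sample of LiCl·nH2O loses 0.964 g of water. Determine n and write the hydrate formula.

LiCl·H2O

Mass of anhydrous LiCl = 3.233 − 0.964 = 2.269 g
mol H2O = 0.964 / 18.02 = 0.0535
Molar mass of LiCl = 42.39 g/mol → mol LiCl = 2.269 / 42.39 = 0.05353
n = 0.0535 / 0.05353 = 1.00 ≈ 1 → LiCl·H2O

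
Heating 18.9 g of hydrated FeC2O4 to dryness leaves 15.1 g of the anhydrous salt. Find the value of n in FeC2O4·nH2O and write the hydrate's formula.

FeC2O4·2H2O

Mass of water lost = 18.9 − 15.1 = 3.8 g → 3.8 / 18.02 = 0.2109 mol H2O
Molar mass of FeC2O4 = 143.87 g/mol → mol FeC2O4 = 15.1 / 143.87 = 0.105
n = 0.2109 / 0.105 = 2.01 ≈ 2 → FeC2O4·2H2O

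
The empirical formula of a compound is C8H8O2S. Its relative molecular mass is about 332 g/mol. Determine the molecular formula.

C16H16O4S2

Empirical-formula mass = 168.21 g/mol
n = 332 / 168.21 = 1.97 ≈ 2
Molecular formula = (C8H8O2S)2 = C16H16O4S2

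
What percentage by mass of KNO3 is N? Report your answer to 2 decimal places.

Molar mass = 1(39.10) + 1(14.01) + 3(16.00) = 101.110 g/mol
Mass of N per mole = 1 × 14.01 = 14.010 g
% N = 14.010 / 101.110 × 100 = 13.86%

13.86%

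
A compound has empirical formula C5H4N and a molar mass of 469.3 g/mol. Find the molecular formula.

Empirical-formula mass = 78.09 g/mol
n = 469.3 / 78.09 = 6.01 ≈ 6
Molecular formula = (C5H4N)6 = C30H24N6

C30H24N6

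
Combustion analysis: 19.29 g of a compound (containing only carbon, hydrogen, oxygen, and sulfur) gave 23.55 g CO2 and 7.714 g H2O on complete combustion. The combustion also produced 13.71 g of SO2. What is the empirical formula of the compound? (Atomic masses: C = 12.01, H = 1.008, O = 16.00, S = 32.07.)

C5H8O3S2

mol C = 23.55 / 44.01 = 0.5351; mass C = 0.5351 × 12.01 = 6.427 g
mol H = 2 × (7.714 / 18.02) = 0.8562; mass H = 0.8562 × 1.008 = 0.8630 g
mol S = 13.71 / 64.07 = 0.2140; mass S = 6.862 g
mass O = 19.29 − (14.15) = 5.138 g → mol O = 0.3211
Smallest is S at 0.214 mol; normalising gives C 2.501, H 4.001, O 1.501, S 1.000
Scaling by 2: C 5.00, H 8.00, O 3.00, S 2.00 → C5H8O3S2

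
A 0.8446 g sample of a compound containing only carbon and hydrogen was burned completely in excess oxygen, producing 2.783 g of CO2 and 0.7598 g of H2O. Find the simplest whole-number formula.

mol C = 2.783 / 44.01 = 0.06324; mass C = 0.06324 × 12.01 = 0.7595 g
mol H = 2 × (0.7598 / 18.02) = 0.08433; mass H = 0.08433 × 1.008 = 0.08500 g
Smallest is C at 0.06324 mol; normalising gives C 1.000, H 1.334
Scaling by 3: C 3.00, H 4.00 → C3H4

C3H4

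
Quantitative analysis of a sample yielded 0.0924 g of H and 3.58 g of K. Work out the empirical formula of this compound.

n(H) = 0.0924/1.008 = 0.09167, n(K) = 3.58/39.10 = 0.09156
Ratios (÷ 0.09156): H 1.001, K 1.000
≈ 1:1 → HK

HK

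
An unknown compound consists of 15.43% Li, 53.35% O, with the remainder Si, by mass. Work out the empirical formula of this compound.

Li2O3Si

Assume 100 g: 15.43 g Li, 53.35 g O, 31.22 g Si.
Li: 15.43 g ÷ 6.94 g/mol = 2.223 mol
O: 53.35 g ÷ 16.00 g/mol = 3.334 mol
Si: 31.22 g ÷ 28.09 g/mol = 1.111 mol
Smallest is Si at 1.111 mol; normalising gives Li 2.000, O 3.000, Si 1.000
≈ 2:3:1 → Li2O3Si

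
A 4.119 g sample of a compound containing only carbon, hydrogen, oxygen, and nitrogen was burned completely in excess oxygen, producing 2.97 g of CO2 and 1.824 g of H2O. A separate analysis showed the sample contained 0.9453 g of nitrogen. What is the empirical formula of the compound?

CH3NO2

mol C = 2.97 / 44.01 = 0.06748; mass C = 0.06748 × 12.01 = 0.8105 g
mol H = 2 × (1.824 / 18.02) = 0.2024; mass H = 0.2024 × 1.008 = 0.2041 g
mol N = 0.9453 / 14.01 = 0.06747
mass O = 4.119 − (1.960) = 2.159 g → mol O = 0.1349
Divide by the smallest (0.06747 mol N): C 1.000, H 3.000, N 1.000, O 2.000
Ratio ≈ 1:3:1:2, so the empirical formula is CH3NO2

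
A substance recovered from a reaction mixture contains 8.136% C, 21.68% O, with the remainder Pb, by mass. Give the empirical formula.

C2O4Pb

Assume 100 g: 8.136 g C, 21.68 g O, 70.184 g Pb.
Moles — C: 8.136 / 12.01 = 0.6774 mol; O: 21.68 / 16.00 = 1.355 mol; Pb: 70.184 / 207.2 = 0.3387 mol
Smallest is Pb at 0.3387 mol; normalising gives C 2.000, O 4.000, Pb 1.000
≈ 2:4:1 → C2O4Pb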